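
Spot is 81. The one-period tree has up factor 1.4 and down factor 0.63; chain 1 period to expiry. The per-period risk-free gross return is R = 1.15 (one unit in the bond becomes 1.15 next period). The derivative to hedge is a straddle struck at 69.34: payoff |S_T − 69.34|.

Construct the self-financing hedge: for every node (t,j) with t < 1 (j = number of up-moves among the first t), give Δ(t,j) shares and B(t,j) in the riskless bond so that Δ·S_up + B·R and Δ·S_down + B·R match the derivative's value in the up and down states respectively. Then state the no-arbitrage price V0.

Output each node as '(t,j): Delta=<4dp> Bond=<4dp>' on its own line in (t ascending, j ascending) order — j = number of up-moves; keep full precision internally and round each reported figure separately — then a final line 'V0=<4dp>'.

(0,0): Delta=0.4129 Bond=-2.3984
V0=31.0431

The replicating-portfolio and risk-neutral prices coincide; use p* = (1.15−0.63)/(1.4−0.63) = 0.6753 for the latter.
At expiry t=1: V(1,0)=18.3100, V(1,1)=44.0600
Node (0,0) S=81.0000: V=(p*·44.0600+(1−p*)·18.3100)/1.15=31.0431; Δ=(44.0600−18.3100)/(113.4000−51.0300)=0.4129; B=V−Δ·S=-2.3984
The time-0 hedge costs 31.0431, which is the no-arbitrage price.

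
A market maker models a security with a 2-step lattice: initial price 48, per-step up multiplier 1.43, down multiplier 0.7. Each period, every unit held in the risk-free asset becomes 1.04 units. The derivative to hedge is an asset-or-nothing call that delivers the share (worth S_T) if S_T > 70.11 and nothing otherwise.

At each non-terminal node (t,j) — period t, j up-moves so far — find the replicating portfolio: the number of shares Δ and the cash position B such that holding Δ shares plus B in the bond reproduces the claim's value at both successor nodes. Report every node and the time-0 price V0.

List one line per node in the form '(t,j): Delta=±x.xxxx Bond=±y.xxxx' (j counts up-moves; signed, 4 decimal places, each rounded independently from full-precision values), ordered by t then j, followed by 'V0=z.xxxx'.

(0,0): Delta=1.2545 Bond=-40.5301
(1,0): Delta=0.0000 Bond=0.0000
(1,1): Delta=1.9589 Bond=-90.5014
V0=19.6861

Since d<R<u, set p* = (R−d)/(u−d) = 0.4658; price each node as the discounted p*-expectation of its children.
Terminal values V(2,·): V(2,0)=0.0000, V(2,1)=0.0000, V(2,2)=98.1552
  t=1,j=0: stock 33.6000 → up 48.0480 (V=0.0000), down 23.5200 (V=0.0000). Price 0.0000; hedge Δ=0.0000, bond B=0.0000.
  t=1,j=1: stock 68.6400 → up 98.1552 (V=98.1552), down 48.0480 (V=0.0000). Price 43.9578; hedge Δ=1.9589, bond B=-90.5014.
  t=0,j=0: stock 48.0000 → up 68.6400 (V=43.9578), down 33.6000 (V=0.0000). Price 19.6861; hedge Δ=1.2545, bond B=-40.5301.
The time-0 hedge costs 19.6861, which is the no-arbitrage price.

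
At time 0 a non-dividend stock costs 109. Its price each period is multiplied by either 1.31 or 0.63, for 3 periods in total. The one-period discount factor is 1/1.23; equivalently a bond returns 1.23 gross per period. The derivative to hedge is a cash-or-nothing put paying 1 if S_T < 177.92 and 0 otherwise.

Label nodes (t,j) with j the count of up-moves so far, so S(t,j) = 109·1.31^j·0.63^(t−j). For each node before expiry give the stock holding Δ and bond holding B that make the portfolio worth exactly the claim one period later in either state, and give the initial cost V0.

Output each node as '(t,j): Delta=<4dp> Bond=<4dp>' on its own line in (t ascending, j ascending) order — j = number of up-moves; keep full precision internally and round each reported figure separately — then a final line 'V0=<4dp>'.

(0,0): Delta=-0.0069 Bond=0.9250
(1,0): Delta=0.0000 Bond=0.6610
(1,1): Delta=-0.0074 Bond=1.2013
(2,0): Delta=0.0000 Bond=0.8130
(2,1): Delta=0.0000 Bond=0.8130
(2,2): Delta=-0.0079 Bond=1.5662
V0=0.1682

Risk-neutral probability p* = (R−d)/(u−d) = (1.23−0.63)/(1.31−0.63) = 0.8824.
Payoff layer (t=3): V(3,0)=1.0000, V(3,1)=1.0000, V(3,2)=1.0000, V(3,3)=0.0000
Node (2,0) S=43.2621: V=(p*·1.0000+(1−p*)·1.0000)/1.23=0.8130; Δ=(1.0000−1.0000)/(56.6734−27.2551)=0.0000; B=V−Δ·S=0.8130
Node (2,1) S=89.9577: V=(p*·1.0000+(1−p*)·1.0000)/1.23=0.8130; Δ=(1.0000−1.0000)/(117.8446−56.6734)=0.0000; B=V−Δ·S=0.8130
Node (2,2) S=187.0549: V=(p*·0.0000+(1−p*)·1.0000)/1.23=0.0956; Δ=(0.0000−1.0000)/(245.0419−117.8446)=-0.0079; B=V−Δ·S=1.5662
Node (1,0) S=68.6700: V=(p*·0.8130+(1−p*)·0.8130)/1.23=0.6610; Δ=(0.8130−0.8130)/(89.9577−43.2621)=0.0000; B=V−Δ·S=0.6610
Node (1,1) S=142.7900: V=(p*·0.0956+(1−p*)·0.8130)/1.23=0.1464; Δ=(0.0956−0.8130)/(187.0549−89.9577)=-0.0074; B=V−Δ·S=1.2013
Node (0,0) S=109.0000: V=(p*·0.1464+(1−p*)·0.6610)/1.23=0.1682; Δ=(0.1464−0.6610)/(142.7900−68.6700)=-0.0069; B=V−Δ·S=0.9250
The time-0 hedge costs 0.1682, which is the no-arbitrage price.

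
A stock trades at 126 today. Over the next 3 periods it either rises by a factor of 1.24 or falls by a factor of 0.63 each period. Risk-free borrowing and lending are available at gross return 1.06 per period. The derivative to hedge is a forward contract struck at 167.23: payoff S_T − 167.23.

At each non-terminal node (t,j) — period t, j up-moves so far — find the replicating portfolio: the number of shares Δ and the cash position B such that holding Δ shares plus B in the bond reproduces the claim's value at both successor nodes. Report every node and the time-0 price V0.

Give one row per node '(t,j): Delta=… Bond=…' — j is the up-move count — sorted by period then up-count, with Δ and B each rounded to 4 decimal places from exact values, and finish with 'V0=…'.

The replicating-portfolio and risk-neutral prices coincide; use p* = (1.06−0.63)/(1.24−0.63) = 0.7049 for the latter.
Terminal values V(3,·): V(3,0)=-135.7241, V(3,1)=-105.2183, V(3,2)=-45.1753, V(3,3)=73.0046
(2,0): S=50.0094. Δ = (V_up−V_dn)/(S_up−S_dn) = (-105.2183−-135.7241)/(62.0117−31.5059) = 1.0000. V = [p*·-105.2183 + (1−p*)·-135.7241]/1.06 = -107.7548. B = V − Δ·S = -157.7642.
(2,1): S=98.4312. Δ = (V_up−V_dn)/(S_up−S_dn) = (-45.1753−-105.2183)/(122.0547−62.0117) = 1.0000. V = [p*·-45.1753 + (1−p*)·-105.2183]/1.06 = -59.3330. B = V − Δ·S = -157.7642.
(2,2): S=193.7376. Δ = (V_up−V_dn)/(S_up−S_dn) = (73.0046−-45.1753)/(240.2346−122.0547) = 1.0000. V = [p*·73.0046 + (1−p*)·-45.1753]/1.06 = 35.9734. B = V − Δ·S = -157.7642.
(1,0): S=79.3800. Δ = (V_up−V_dn)/(S_up−S_dn) = (-59.3330−-107.7548)/(98.4312−50.0094) = 1.0000. V = [p*·-59.3330 + (1−p*)·-107.7548]/1.06 = -69.4541. B = V − Δ·S = -148.8341.
(1,1): S=156.2400. Δ = (V_up−V_dn)/(S_up−S_dn) = (35.9734−-59.3330)/(193.7376−98.4312) = 1.0000. V = [p*·35.9734 + (1−p*)·-59.3330]/1.06 = 7.4059. B = V − Δ·S = -148.8341.
(0,0): S=126.0000. Δ = (V_up−V_dn)/(S_up−S_dn) = (7.4059−-69.4541)/(156.2400−79.3800) = 1.0000. V = [p*·7.4059 + (1−p*)·-69.4541]/1.06 = -14.4095. B = V − Δ·S = -140.4095.
Each (Δ,B) replicates both successor values, so the strategy is self-financing and V0 is arbitrage-free.

(0,0): Delta=1.0000 Bond=-140.4095
(1,0): Delta=1.0000 Bond=-148.8341
(1,1): Delta=1.0000 Bond=-148.8341
(2,0): Delta=1.0000 Bond=-157.7642
(2,1): Delta=1.0000 Bond=-157.7642
(2,2): Delta=1.0000 Bond=-157.7642
V0=-14.4095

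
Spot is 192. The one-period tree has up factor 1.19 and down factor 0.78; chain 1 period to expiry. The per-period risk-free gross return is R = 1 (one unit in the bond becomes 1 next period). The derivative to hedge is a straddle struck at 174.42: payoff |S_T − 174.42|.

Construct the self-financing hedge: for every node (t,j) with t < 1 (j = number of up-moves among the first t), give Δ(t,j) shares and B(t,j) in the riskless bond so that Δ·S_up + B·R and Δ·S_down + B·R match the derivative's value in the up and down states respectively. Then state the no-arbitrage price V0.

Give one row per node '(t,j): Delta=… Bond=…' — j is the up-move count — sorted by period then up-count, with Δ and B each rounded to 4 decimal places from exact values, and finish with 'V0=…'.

No-arbitrage ⇒ martingale measure with p* = (R−d)/(u−d) = 0.5366.
Terminal values V(1,·): V(1,0)=24.6600, V(1,1)=54.0600
Node (0,0) S=192.0000: V=(p*·54.0600+(1−p*)·24.6600)/1=40.4356; Δ=(54.0600−24.6600)/(228.4800−149.7600)=0.3735; B=V−Δ·S=-31.2717
The time-0 hedge costs 40.4356, which is the no-arbitrage price.

(0,0): Delta=0.3735 Bond=-31.2717
V0=40.4356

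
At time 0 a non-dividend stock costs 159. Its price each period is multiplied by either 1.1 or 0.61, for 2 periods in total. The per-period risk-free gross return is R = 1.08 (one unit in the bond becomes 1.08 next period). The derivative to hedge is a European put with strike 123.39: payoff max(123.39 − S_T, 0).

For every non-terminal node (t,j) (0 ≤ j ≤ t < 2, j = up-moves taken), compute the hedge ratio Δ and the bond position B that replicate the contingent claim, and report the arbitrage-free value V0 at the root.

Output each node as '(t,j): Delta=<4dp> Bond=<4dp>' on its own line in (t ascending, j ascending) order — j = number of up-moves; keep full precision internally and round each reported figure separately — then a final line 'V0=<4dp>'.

Under the risk-neutral measure, an up-move has probability p* = (R−d)/(u−d) = 0.9592 and values discount at R = 1.08.
At expiry t=2: V(2,0)=64.2261, V(2,1)=16.7010, V(2,2)=0.0000
Node (1,0) S=96.9900: V=(p*·16.7010+(1−p*)·64.2261)/1.08=17.2600; Δ=(16.7010−64.2261)/(106.6890−59.1639)=-1.0000; B=V−Δ·S=114.2500
Node (1,1) S=174.9000: V=(p*·0.0000+(1−p*)·16.7010)/1.08=0.6312; Δ=(0.0000−16.7010)/(192.3900−106.6890)=-0.1949; B=V−Δ·S=34.7149
Node (0,0) S=159.0000: V=(p*·0.6312+(1−p*)·17.2600)/1.08=1.2129; Δ=(0.6312−17.2600)/(174.9000−96.9900)=-0.2134; B=V−Δ·S=35.1492
Self-financing check: at every node Δ·S+B equals the discounted successor values.

(0,0): Delta=-0.2134 Bond=35.1492
(1,0): Delta=-1.0000 Bond=114.2500
(1,1): Delta=-0.1949 Bond=34.7149
V0=1.2129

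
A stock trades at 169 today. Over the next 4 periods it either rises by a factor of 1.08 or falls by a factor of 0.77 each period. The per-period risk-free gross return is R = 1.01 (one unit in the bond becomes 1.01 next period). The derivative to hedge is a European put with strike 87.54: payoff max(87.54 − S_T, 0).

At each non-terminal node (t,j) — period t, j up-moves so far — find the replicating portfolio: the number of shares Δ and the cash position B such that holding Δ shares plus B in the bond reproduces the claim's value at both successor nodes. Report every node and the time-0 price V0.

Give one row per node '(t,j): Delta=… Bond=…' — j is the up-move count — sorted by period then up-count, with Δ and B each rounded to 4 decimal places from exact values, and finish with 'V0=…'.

Risk-neutral probability p* = (R−d)/(u−d) = (1.01−0.77)/(1.08−0.77) = 0.7742.
At expiry t=4: V(4,0)=28.1314, V(4,1)=4.2136, V(4,2)=0.0000, V(4,3)=0.0000, V(4,4)=0.0000
(3,0): S=77.1541. Δ = (V_up−V_dn)/(S_up−S_dn) = (4.2136−28.1314)/(83.3264−59.4086) = -1.0000. V = [p*·4.2136 + (1−p*)·28.1314]/1.01 = 9.5192. B = V − Δ·S = 86.6733.
(3,1): S=108.2161. Δ = (V_up−V_dn)/(S_up−S_dn) = (0.0000−4.2136)/(116.8734−83.3264) = -0.1256. V = [p*·0.0000 + (1−p*)·4.2136]/1.01 = 0.9420. B = V − Δ·S = 14.5343.
(3,2): S=151.7836. Δ = (V_up−V_dn)/(S_up−S_dn) = (0.0000−0.0000)/(163.9263−116.8734) = 0.0000. V = [p*·0.0000 + (1−p*)·0.0000]/1.01 = 0.0000. B = V − Δ·S = 0.0000.
(3,3): S=212.8913. Δ = (V_up−V_dn)/(S_up−S_dn) = (0.0000−0.0000)/(229.9226−163.9263) = 0.0000. V = [p*·0.0000 + (1−p*)·0.0000]/1.01 = 0.0000. B = V − Δ·S = 0.0000.
(2,0): S=100.2001. Δ = (V_up−V_dn)/(S_up−S_dn) = (0.9420−9.5192)/(108.2161−77.1541) = -0.2761. V = [p*·0.9420 + (1−p*)·9.5192]/1.01 = 2.8503. B = V − Δ·S = 30.5185.
(2,1): S=140.5404. Δ = (V_up−V_dn)/(S_up−S_dn) = (0.0000−0.9420)/(151.7836−108.2161) = -0.0216. V = [p*·0.0000 + (1−p*)·0.9420]/1.01 = 0.2106. B = V − Δ·S = 3.2494.
(2,2): S=197.1216. Δ = (V_up−V_dn)/(S_up−S_dn) = (0.0000−0.0000)/(212.8913−151.7836) = 0.0000. V = [p*·0.0000 + (1−p*)·0.0000]/1.01 = 0.0000. B = V − Δ·S = 0.0000.
(1,0): S=130.1300. Δ = (V_up−V_dn)/(S_up−S_dn) = (0.2106−2.8503)/(140.5404−100.2001) = -0.0654. V = [p*·0.2106 + (1−p*)·2.8503]/1.01 = 0.7987. B = V − Δ·S = 9.3138.
(1,1): S=182.5200. Δ = (V_up−V_dn)/(S_up−S_dn) = (0.0000−0.2106)/(197.1216−140.5404) = -0.0037. V = [p*·0.0000 + (1−p*)·0.2106]/1.01 = 0.0471. B = V − Δ·S = 0.7265.
(0,0): S=169.0000. Δ = (V_up−V_dn)/(S_up−S_dn) = (0.0471−0.7987)/(182.5200−130.1300) = -0.0143. V = [p*·0.0471 + (1−p*)·0.7987]/1.01 = 0.2147. B = V − Δ·S = 2.6392.
Check: Δ(0,0)·S0 + B(0,0) = 0.2147 = V0.

(0,0): Delta=-0.0143 Bond=2.6392
(1,0): Delta=-0.0654 Bond=9.3138
(1,1): Delta=-0.0037 Bond=0.7265
(2,0): Delta=-0.2761 Bond=30.5185
(2,1): Delta=-0.0216 Bond=3.2494
(2,2): Delta=0.0000 Bond=0.0000
(3,0): Delta=-1.0000 Bond=86.6733
(3,1): Delta=-0.1256 Bond=14.5343
(3,2): Delta=0.0000 Bond=0.0000
(3,3): Delta=0.0000 Bond=0.0000
V0=0.2147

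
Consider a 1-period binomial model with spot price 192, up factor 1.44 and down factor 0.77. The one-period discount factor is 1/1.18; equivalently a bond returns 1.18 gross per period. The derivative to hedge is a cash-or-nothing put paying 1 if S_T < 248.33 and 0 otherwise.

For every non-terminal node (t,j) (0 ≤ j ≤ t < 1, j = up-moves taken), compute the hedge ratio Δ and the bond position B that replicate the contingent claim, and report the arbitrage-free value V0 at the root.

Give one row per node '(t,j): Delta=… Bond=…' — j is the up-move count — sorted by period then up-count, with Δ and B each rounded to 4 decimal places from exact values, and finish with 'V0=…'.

Under the risk-neutral measure, an up-move has probability p* = (R−d)/(u−d) = 0.6119 and values discount at R = 1.18.
Terminal payoffs: V(1,0)=1.0000, V(1,1)=0.0000
  t=0,j=0: stock 192.0000 → up 276.4800 (V=0.0000), down 147.8400 (V=1.0000). Price 0.3289; hedge Δ=-0.0078, bond B=1.8214.
Root portfolio cost Δ·192+B reproduces V0=0.3289.

(0,0): Delta=-0.0078 Bond=1.8214
V0=0.3289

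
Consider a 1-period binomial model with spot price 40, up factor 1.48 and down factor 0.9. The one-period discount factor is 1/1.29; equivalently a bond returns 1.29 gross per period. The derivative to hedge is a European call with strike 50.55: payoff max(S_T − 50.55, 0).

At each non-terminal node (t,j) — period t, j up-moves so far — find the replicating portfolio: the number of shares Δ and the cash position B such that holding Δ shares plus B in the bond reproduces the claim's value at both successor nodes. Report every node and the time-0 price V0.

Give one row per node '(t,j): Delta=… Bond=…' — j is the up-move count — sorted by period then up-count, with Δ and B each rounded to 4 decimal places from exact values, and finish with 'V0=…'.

Under the risk-neutral measure, an up-move has probability p* = (R−d)/(u−d) = 0.6724 and values discount at R = 1.29.
Payoff layer (t=1): V(1,0)=0.0000, V(1,1)=8.6500
(0,0): S=40.0000. Δ = (V_up−V_dn)/(S_up−S_dn) = (8.6500−0.0000)/(59.2000−36.0000) = 0.3728. V = [p*·8.6500 + (1−p*)·0.0000]/1.29 = 4.5088. B = V − Δ·S = -10.4050.
Each (Δ,B) replicates both successor values, so the strategy is self-financing and V0 is arbitrage-free.

(0,0): Delta=0.3728 Bond=-10.4050
V0=4.5088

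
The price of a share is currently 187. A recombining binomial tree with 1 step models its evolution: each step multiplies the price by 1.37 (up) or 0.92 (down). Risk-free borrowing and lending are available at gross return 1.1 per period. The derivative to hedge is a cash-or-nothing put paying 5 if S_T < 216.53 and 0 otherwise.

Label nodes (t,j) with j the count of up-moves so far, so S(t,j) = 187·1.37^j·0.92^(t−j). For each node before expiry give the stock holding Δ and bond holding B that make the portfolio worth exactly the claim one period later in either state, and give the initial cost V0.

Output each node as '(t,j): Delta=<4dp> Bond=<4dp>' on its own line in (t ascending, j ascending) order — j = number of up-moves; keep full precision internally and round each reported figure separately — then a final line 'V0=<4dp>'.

Since d<R<u, set p* = (R−d)/(u−d) = 0.4000; price each node as the discounted p*-expectation of its children.
Terminal payoffs: V(1,0)=5.0000, V(1,1)=0.0000
Node (0,0) S=187.0000: V=(p*·0.0000+(1−p*)·5.0000)/1.1=2.7273; Δ=(0.0000−5.0000)/(256.1900−172.0400)=-0.0594; B=V−Δ·S=13.8384
Root portfolio cost Δ·187+B reproduces V0=2.7273.

(0,0): Delta=-0.0594 Bond=13.8384
V0=2.7273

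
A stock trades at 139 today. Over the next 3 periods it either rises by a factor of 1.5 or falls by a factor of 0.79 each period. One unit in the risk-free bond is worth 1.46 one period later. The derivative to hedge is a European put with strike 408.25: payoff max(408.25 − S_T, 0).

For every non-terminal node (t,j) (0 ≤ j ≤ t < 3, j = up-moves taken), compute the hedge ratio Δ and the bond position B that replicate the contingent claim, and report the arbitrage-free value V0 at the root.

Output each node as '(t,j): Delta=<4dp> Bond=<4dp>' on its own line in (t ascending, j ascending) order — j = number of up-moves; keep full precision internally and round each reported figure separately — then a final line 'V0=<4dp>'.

The replicating-portfolio and risk-neutral prices coincide; use p* = (1.46−0.79)/(1.5−0.79) = 0.9437 for the latter.
Terminal values V(3,·): V(3,0)=339.7176, V(3,1)=278.1251, V(3,2)=161.1775, V(3,3)=0.0000
(2,0): S=86.7499. Δ = (V_up−V_dn)/(S_up−S_dn) = (278.1251−339.7176)/(130.1249−68.5324) = -1.0000. V = [p*·278.1251 + (1−p*)·339.7176]/1.46 = 192.8734. B = V − Δ·S = 279.6233.
(2,1): S=164.7150. Δ = (V_up−V_dn)/(S_up−S_dn) = (161.1775−278.1251)/(247.0725−130.1249) = -1.0000. V = [p*·161.1775 + (1−p*)·278.1251]/1.46 = 114.9083. B = V − Δ·S = 279.6233.
(2,2): S=312.7500. Δ = (V_up−V_dn)/(S_up−S_dn) = (0.0000−161.1775)/(469.1250−247.0725) = -0.7259. V = [p*·0.0000 + (1−p*)·161.1775]/1.46 = 6.2195. B = V − Δ·S = 233.2300.
(1,0): S=109.8100. Δ = (V_up−V_dn)/(S_up−S_dn) = (114.9083−192.8734)/(164.7150−86.7499) = -1.0000. V = [p*·114.9083 + (1−p*)·192.8734]/1.46 = 81.7128. B = V − Δ·S = 191.5228.
(1,1): S=208.5000. Δ = (V_up−V_dn)/(S_up−S_dn) = (6.2195−114.9083)/(312.7500−164.7150) = -0.7342. V = [p*·6.2195 + (1−p*)·114.9083]/1.46 = 8.4540. B = V − Δ·S = 161.5368.
(0,0): S=139.0000. Δ = (V_up−V_dn)/(S_up−S_dn) = (8.4540−81.7128)/(208.5000−109.8100) = -0.7423. V = [p*·8.4540 + (1−p*)·81.7128]/1.46 = 8.6173. B = V − Δ·S = 111.7987.
The time-0 hedge costs 8.6173, which is the no-arbitrage price.

(0,0): Delta=-0.7423 Bond=111.7987
(1,0): Delta=-1.0000 Bond=191.5228
(1,1): Delta=-0.7342 Bond=161.5368
(2,0): Delta=-1.0000 Bond=279.6233
(2,1): Delta=-1.0000 Bond=279.6233
(2,2): Delta=-0.7259 Bond=233.2300
V0=8.6173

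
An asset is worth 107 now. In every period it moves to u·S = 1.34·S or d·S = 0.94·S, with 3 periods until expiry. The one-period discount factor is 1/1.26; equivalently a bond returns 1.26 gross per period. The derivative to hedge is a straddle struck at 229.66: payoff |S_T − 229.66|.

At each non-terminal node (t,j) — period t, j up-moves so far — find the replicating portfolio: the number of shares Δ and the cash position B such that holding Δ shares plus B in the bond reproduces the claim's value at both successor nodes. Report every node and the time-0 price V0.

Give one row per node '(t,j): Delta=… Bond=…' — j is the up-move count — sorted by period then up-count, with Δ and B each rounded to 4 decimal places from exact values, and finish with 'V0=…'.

(0,0): Delta=-0.4764 Bond=73.0154
(1,0): Delta=-1.0000 Bond=144.6586
(1,1): Delta=-0.3846 Bond=78.8346
(2,0): Delta=-1.0000 Bond=182.2698
(2,1): Delta=-1.0000 Bond=182.2698
(2,2): Delta=-0.2767 Bond=78.5971
V0=22.0358

Under the risk-neutral measure, an up-move has probability p* = (R−d)/(u−d) = 0.8000 and values discount at R = 1.26.
Payoff layer (t=3): V(3,0)=140.7875, V(3,1)=102.9694, V(3,2)=49.0586, V(3,3)=27.7931
(2,0): S=94.5452. Δ = (V_up−V_dn)/(S_up−S_dn) = (102.9694−140.7875)/(126.6906−88.8725) = -1.0000. V = [p*·102.9694 + (1−p*)·140.7875]/1.26 = 87.7246. B = V − Δ·S = 182.2698.
(2,1): S=134.7772. Δ = (V_up−V_dn)/(S_up−S_dn) = (49.0586−102.9694)/(180.6014−126.6906) = -1.0000. V = [p*·49.0586 + (1−p*)·102.9694]/1.26 = 47.4926. B = V − Δ·S = 182.2698.
(2,2): S=192.1292. Δ = (V_up−V_dn)/(S_up−S_dn) = (27.7931−49.0586)/(257.4531−180.6014) = -0.2767. V = [p*·27.7931 + (1−p*)·49.0586]/1.26 = 25.4335. B = V − Δ·S = 78.5971.
(1,0): S=100.5800. Δ = (V_up−V_dn)/(S_up−S_dn) = (47.4926−87.7246)/(134.7772−94.5452) = -1.0000. V = [p*·47.4926 + (1−p*)·87.7246]/1.26 = 44.0786. B = V − Δ·S = 144.6586.
(1,1): S=143.3800. Δ = (V_up−V_dn)/(S_up−S_dn) = (25.4335−47.4926)/(192.1292−134.7772) = -0.3846. V = [p*·25.4335 + (1−p*)·47.4926]/1.26 = 23.6868. B = V − Δ·S = 78.8346.
(0,0): S=107.0000. Δ = (V_up−V_dn)/(S_up−S_dn) = (23.6868−44.0786)/(143.3800−100.5800) = -0.4764. V = [p*·23.6868 + (1−p*)·44.0786]/1.26 = 22.0358. B = V − Δ·S = 73.0154.
Check: Δ(0,0)·S0 + B(0,0) = 22.0358 = V0.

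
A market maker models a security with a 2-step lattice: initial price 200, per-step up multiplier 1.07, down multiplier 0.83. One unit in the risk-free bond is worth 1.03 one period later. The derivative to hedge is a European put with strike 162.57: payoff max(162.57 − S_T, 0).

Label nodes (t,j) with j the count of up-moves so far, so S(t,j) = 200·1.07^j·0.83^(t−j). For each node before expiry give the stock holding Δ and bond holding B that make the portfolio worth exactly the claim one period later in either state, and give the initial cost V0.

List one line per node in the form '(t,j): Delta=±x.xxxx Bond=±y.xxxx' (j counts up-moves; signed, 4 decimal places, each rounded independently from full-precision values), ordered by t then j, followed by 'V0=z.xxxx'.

Under the risk-neutral measure, an up-move has probability p* = (R−d)/(u−d) = 0.8333 and values discount at R = 1.03.
Terminal values V(2,·): V(2,0)=24.7900, V(2,1)=0.0000, V(2,2)=0.0000
(1,0): S=166.0000. Δ = (V_up−V_dn)/(S_up−S_dn) = (0.0000−24.7900)/(177.6200−137.7800) = -0.6222. V = [p*·0.0000 + (1−p*)·24.7900]/1.03 = 4.0113. B = V − Δ·S = 107.3030.
(1,1): S=214.0000. Δ = (V_up−V_dn)/(S_up−S_dn) = (0.0000−0.0000)/(228.9800−177.6200) = 0.0000. V = [p*·0.0000 + (1−p*)·0.0000]/1.03 = 0.0000. B = V − Δ·S = 0.0000.
(0,0): S=200.0000. Δ = (V_up−V_dn)/(S_up−S_dn) = (0.0000−4.0113)/(214.0000−166.0000) = -0.0836. V = [p*·0.0000 + (1−p*)·4.0113]/1.03 = 0.6491. B = V − Δ·S = 17.3629.
Each (Δ,B) replicates both successor values, so the strategy is self-financing and V0 is arbitrage-free.

(0,0): Delta=-0.0836 Bond=17.3629
(1,0): Delta=-0.6222 Bond=107.3030
(1,1): Delta=0.0000 Bond=0.0000
V0=0.6491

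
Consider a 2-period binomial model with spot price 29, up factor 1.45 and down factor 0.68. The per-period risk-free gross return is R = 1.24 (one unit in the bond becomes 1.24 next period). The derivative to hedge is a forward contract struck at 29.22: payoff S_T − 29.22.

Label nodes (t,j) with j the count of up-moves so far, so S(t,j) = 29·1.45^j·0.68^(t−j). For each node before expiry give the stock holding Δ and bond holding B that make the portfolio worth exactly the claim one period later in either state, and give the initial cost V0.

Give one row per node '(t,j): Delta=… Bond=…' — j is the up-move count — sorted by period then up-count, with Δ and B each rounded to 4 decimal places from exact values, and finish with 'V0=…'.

(0,0): Delta=1.0000 Bond=-19.0036
(1,0): Delta=1.0000 Bond=-23.5645
(1,1): Delta=1.0000 Bond=-23.5645
V0=9.9964

Under the risk-neutral measure, an up-move has probability p* = (R−d)/(u−d) = 0.7273 and values discount at R = 1.24.
At expiry t=2: V(2,0)=-15.8104, V(2,1)=-0.6260, V(2,2)=31.7525
  t=1,j=0: stock 19.7200 → up 28.5940 (V=-0.6260), down 13.4096 (V=-15.8104). Price -3.8445; hedge Δ=1.0000, bond B=-23.5645.
  t=1,j=1: stock 42.0500 → up 60.9725 (V=31.7525), down 28.5940 (V=-0.6260). Price 18.4855; hedge Δ=1.0000, bond B=-23.5645.
  t=0,j=0: stock 29.0000 → up 42.0500 (V=18.4855), down 19.7200 (V=-3.8445). Price 9.9964; hedge Δ=1.0000, bond B=-19.0036.
Check: Δ(0,0)·S0 + B(0,0) = 9.9964 = V0.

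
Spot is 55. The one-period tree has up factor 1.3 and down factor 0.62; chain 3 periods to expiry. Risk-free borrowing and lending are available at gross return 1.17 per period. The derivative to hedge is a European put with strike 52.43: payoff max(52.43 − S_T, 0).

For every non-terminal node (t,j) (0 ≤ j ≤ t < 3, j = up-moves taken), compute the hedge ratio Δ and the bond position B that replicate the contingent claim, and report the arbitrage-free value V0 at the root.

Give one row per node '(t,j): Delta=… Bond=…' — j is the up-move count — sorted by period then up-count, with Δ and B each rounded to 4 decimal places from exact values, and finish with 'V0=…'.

Risk-neutral probability p* = (R−d)/(u−d) = (1.17−0.62)/(1.3−0.62) = 0.8088.
Terminal payoffs: V(3,0)=39.3220, V(3,1)=24.9454, V(3,2)=0.0000, V(3,3)=0.0000
(2,0): S=21.1420. Δ = (V_up−V_dn)/(S_up−S_dn) = (24.9454−39.3220)/(27.4846−13.1080) = -1.0000. V = [p*·24.9454 + (1−p*)·39.3220]/1.17 = 23.6700. B = V − Δ·S = 44.8120.
(2,1): S=44.3300. Δ = (V_up−V_dn)/(S_up−S_dn) = (0.0000−24.9454)/(57.6290−27.4846) = -0.8275. V = [p*·0.0000 + (1−p*)·24.9454]/1.17 = 4.0760. B = V − Δ·S = 40.7605.
(2,2): S=92.9500. Δ = (V_up−V_dn)/(S_up−S_dn) = (0.0000−0.0000)/(120.8350−57.6290) = 0.0000. V = [p*·0.0000 + (1−p*)·0.0000]/1.17 = 0.0000. B = V − Δ·S = 0.0000.
(1,0): S=34.1000. Δ = (V_up−V_dn)/(S_up−S_dn) = (4.0760−23.6700)/(44.3300−21.1420) = -0.8450. V = [p*·4.0760 + (1−p*)·23.6700]/1.17 = 6.6854. B = V − Δ·S = 35.5000.
(1,1): S=71.5000. Δ = (V_up−V_dn)/(S_up−S_dn) = (0.0000−4.0760)/(92.9500−44.3300) = -0.0838. V = [p*·0.0000 + (1−p*)·4.0760]/1.17 = 0.6660. B = V − Δ·S = 6.6602.
(0,0): S=55.0000. Δ = (V_up−V_dn)/(S_up−S_dn) = (0.6660−6.6854)/(71.5000−34.1000) = -0.1609. V = [p*·0.6660 + (1−p*)·6.6854]/1.17 = 1.5528. B = V − Δ·S = 10.4049.
The time-0 hedge costs 1.5528, which is the no-arbitrage price.

(0,0): Delta=-0.1609 Bond=10.4049
(1,0): Delta=-0.8450 Bond=35.5000
(1,1): Delta=-0.0838 Bond=6.6602
(2,0): Delta=-1.0000 Bond=44.8120
(2,1): Delta=-0.8275 Bond=40.7605
(2,2): Delta=0.0000 Bond=0.0000
V0=1.5528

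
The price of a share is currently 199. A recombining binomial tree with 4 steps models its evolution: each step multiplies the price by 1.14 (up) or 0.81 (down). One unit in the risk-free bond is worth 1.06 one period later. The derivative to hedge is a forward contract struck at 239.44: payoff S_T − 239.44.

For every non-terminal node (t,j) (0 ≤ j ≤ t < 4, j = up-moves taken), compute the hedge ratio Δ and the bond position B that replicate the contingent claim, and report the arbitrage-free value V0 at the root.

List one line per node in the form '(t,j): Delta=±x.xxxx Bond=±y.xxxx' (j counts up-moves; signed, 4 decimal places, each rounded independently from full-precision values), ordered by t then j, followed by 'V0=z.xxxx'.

(0,0): Delta=1.0000 Bond=-189.6589
(1,0): Delta=1.0000 Bond=-201.0384
(1,1): Delta=1.0000 Bond=-201.0384
(2,0): Delta=1.0000 Bond=-213.1007
(2,1): Delta=1.0000 Bond=-213.1007
(2,2): Delta=1.0000 Bond=-213.1007
(3,0): Delta=1.0000 Bond=-225.8868
(3,1): Delta=1.0000 Bond=-225.8868
(3,2): Delta=1.0000 Bond=-225.8868
(3,3): Delta=1.0000 Bond=-225.8868
V0=9.3411

The replicating-portfolio and risk-neutral prices coincide; use p* = (1.06−0.81)/(1.14−0.81) = 0.7576 for the latter.
Payoff layer (t=4): V(4,0)=-153.7770, V(4,1)=-118.8773, V(4,2)=-69.7592, V(4,3)=-0.6299, V(4,4)=96.6631
  t=3,j=0: stock 105.7568 → up 120.5627 (V=-118.8773), down 85.6630 (V=-153.7770). Price -120.1300; hedge Δ=1.0000, bond B=-225.8868.
  t=3,j=1: stock 148.8428 → up 169.6808 (V=-69.7592), down 120.5627 (V=-118.8773). Price -77.0439; hedge Δ=1.0000, bond B=-225.8868.
  t=3,j=2: stock 209.4825 → up 238.8101 (V=-0.6299), down 169.6808 (V=-69.7592). Price -16.4043; hedge Δ=1.0000, bond B=-225.8868.
  t=3,j=3: stock 294.8273 → up 336.1031 (V=96.6631), down 238.8101 (V=-0.6299). Price 68.9405; hedge Δ=1.0000, bond B=-225.8868.
  t=2,j=0: stock 130.5639 → up 148.8428 (V=-77.0439), down 105.7568 (V=-120.1300). Price -82.5368; hedge Δ=1.0000, bond B=-213.1007.
  t=2,j=1: stock 183.7566 → up 209.4825 (V=-16.4043), down 148.8428 (V=-77.0439). Price -29.3441; hedge Δ=1.0000, bond B=-213.1007.
  t=2,j=2: stock 258.6204 → up 294.8273 (V=68.9405), down 209.4825 (V=-16.4043). Price 45.5197; hedge Δ=1.0000, bond B=-213.1007.
  t=1,j=0: stock 161.1900 → up 183.7566 (V=-29.3441), down 130.5639 (V=-82.5368). Price -39.8484; hedge Δ=1.0000, bond B=-201.0384.
  t=1,j=1: stock 226.8600 → up 258.6204 (V=45.5197), down 183.7566 (V=-29.3441). Price 25.8216; hedge Δ=1.0000, bond B=-201.0384.
  t=0,j=0: stock 199.0000 → up 226.8600 (V=25.8216), down 161.1900 (V=-39.8484). Price 9.3411; hedge Δ=1.0000, bond B=-189.6589.
The time-0 hedge costs 9.3411, which is the no-arbitrage price.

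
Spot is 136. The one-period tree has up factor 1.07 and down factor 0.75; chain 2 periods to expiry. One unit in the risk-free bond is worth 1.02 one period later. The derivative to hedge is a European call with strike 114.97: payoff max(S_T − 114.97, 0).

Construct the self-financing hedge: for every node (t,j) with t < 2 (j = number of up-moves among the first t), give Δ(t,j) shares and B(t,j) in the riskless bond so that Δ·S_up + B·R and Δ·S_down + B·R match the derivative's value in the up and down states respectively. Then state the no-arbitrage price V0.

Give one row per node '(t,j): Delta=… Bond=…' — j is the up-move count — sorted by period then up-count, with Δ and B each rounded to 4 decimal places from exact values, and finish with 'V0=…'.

(0,0): Delta=0.7743 Bond=-77.4297
(1,0): Delta=0.0000 Bond=0.0000
(1,1): Delta=0.8748 Bond=-93.6039
V0=27.8747

The replicating-portfolio and risk-neutral prices coincide; use p* = (1.02−0.75)/(1.07−0.75) = 0.8437 for the latter.
Terminal payoffs: V(2,0)=0.0000, V(2,1)=0.0000, V(2,2)=40.7364
  t=1,j=0: stock 102.0000 → up 109.1400 (V=0.0000), down 76.5000 (V=0.0000). Price 0.0000; hedge Δ=0.0000, bond B=0.0000.
  t=1,j=1: stock 145.5200 → up 155.7064 (V=40.7364), down 109.1400 (V=0.0000). Price 33.6974; hedge Δ=0.8748, bond B=-93.6039.
  t=0,j=0: stock 136.0000 → up 145.5200 (V=33.6974), down 102.0000 (V=0.0000). Price 27.8747; hedge Δ=0.7743, bond B=-77.4297.
Self-financing check: at every node Δ·S+B equals the discounted successor values.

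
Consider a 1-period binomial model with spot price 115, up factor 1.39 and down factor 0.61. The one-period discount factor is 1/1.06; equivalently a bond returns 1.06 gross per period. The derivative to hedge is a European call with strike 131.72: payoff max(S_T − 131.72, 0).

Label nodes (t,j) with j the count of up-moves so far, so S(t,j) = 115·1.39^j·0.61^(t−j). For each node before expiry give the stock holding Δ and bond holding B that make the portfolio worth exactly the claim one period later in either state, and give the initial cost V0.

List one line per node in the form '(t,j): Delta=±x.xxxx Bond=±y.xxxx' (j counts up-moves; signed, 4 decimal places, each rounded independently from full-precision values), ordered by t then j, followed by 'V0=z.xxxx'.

Since d<R<u, set p* = (R−d)/(u−d) = 0.5769; price each node as the discounted p*-expectation of its children.
Payoff layer (t=1): V(1,0)=0.0000, V(1,1)=28.1300
Node (0,0) S=115.0000: V=(p*·28.1300+(1−p*)·0.0000)/1.06=15.3102; Δ=(28.1300−0.0000)/(159.8500−70.1500)=0.3136; B=V−Δ·S=-20.7539
Each (Δ,B) replicates both successor values, so the strategy is self-financing and V0 is arbitrage-free.

(0,0): Delta=0.3136 Bond=-20.7539
V0=15.3102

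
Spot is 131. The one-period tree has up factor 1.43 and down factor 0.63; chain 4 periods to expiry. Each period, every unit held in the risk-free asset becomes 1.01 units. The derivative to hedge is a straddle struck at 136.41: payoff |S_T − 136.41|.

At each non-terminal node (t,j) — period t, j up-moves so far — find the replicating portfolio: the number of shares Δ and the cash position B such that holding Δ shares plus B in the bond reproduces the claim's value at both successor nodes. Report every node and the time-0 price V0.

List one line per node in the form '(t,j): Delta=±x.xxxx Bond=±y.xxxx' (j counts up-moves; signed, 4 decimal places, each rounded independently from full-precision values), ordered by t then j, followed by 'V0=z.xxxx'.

(0,0): Delta=0.2990 Bond=46.5556
(1,0): Delta=-0.2970 Bond=96.2088
(1,1): Delta=0.5892 Bond=-7.3442
(2,0): Delta=-1.0000 Bond=133.7222
(2,1): Delta=0.0453 Bond=56.7720
(2,2): Delta=0.8540 Bond=-78.3641
(3,0): Delta=-1.0000 Bond=135.0594
(3,1): Delta=-1.0000 Bond=135.0594
(3,2): Delta=0.5543 Bond=-28.5610
(3,3): Delta=1.0000 Bond=-135.0594
V0=85.7232

The replicating-portfolio and risk-neutral prices coincide; use p* = (1.01−0.63)/(1.43−0.63) = 0.4750 for the latter.
Terminal values V(4,·): V(4,0)=115.7736, V(4,1)=89.5687, V(4,2)=30.0877, V(4,3)=104.9248, V(4,4)=411.3817
Node (3,0) S=32.7562: V=(p*·89.5687+(1−p*)·115.7736)/1.01=102.3032; Δ=(89.5687−115.7736)/(46.8413−20.6364)=-1.0000; B=V−Δ·S=135.0594
Node (3,1) S=74.3513: V=(p*·30.0877+(1−p*)·89.5687)/1.01=60.7081; Δ=(30.0877−89.5687)/(106.3223−46.8413)=-1.0000; B=V−Δ·S=135.0594
Node (3,2) S=168.7656: V=(p*·104.9248+(1−p*)·30.0877)/1.01=64.9855; Δ=(104.9248−30.0877)/(241.3348−106.3223)=0.5543; B=V−Δ·S=-28.5610
Node (3,3) S=383.0711: V=(p*·411.3817+(1−p*)·104.9248)/1.01=248.0117; Δ=(411.3817−104.9248)/(547.7917−241.3348)=1.0000; B=V−Δ·S=-135.0594
Node (2,0) S=51.9939: V=(p*·60.7081+(1−p*)·102.3032)/1.01=81.7283; Δ=(60.7081−102.3032)/(74.3513−32.7562)=-1.0000; B=V−Δ·S=133.7222
Node (2,1) S=118.0179: V=(p*·64.9855+(1−p*)·60.7081)/1.01=62.1187; Δ=(64.9855−60.7081)/(168.7656−74.3513)=0.0453; B=V−Δ·S=56.7720
Node (2,2) S=267.8819: V=(p*·248.0117+(1−p*)·64.9855)/1.01=150.4187; Δ=(248.0117−64.9855)/(383.0711−168.7656)=0.8540; B=V−Δ·S=-78.3641
Node (1,0) S=82.5300: V=(p*·62.1187+(1−p*)·81.7283)/1.01=71.6968; Δ=(62.1187−81.7283)/(118.0179−51.9939)=-0.2970; B=V−Δ·S=96.2088
Node (1,1) S=187.3300: V=(p*·150.4187+(1−p*)·62.1187)/1.01=103.0309; Δ=(150.4187−62.1187)/(267.8819−118.0179)=0.5892; B=V−Δ·S=-7.3442
Node (0,0) S=131.0000: V=(p*·103.0309+(1−p*)·71.6968)/1.01=85.7232; Δ=(103.0309−71.6968)/(187.3300−82.5300)=0.2990; B=V−Δ·S=46.5556
Self-financing check: at every node Δ·S+B equals the discounted successor values.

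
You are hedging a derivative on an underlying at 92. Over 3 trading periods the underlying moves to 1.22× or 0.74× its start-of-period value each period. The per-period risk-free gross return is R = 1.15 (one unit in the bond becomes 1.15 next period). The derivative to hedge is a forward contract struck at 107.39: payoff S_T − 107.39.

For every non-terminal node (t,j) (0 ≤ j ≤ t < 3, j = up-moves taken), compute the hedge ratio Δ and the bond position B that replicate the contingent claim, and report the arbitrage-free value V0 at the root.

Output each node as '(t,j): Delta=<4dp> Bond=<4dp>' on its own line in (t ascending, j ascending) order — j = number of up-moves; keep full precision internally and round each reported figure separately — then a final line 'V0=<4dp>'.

The replicating-portfolio and risk-neutral prices coincide; use p* = (1.15−0.74)/(1.22−0.74) = 0.8542 for the latter.
Payoff layer (t=3): V(3,0)=-70.1094, V(3,1)=-45.9274, V(3,2)=-6.0597, V(3,3)=59.6680
(2,0): S=50.3792. Δ = (V_up−V_dn)/(S_up−S_dn) = (-45.9274−-70.1094)/(61.4626−37.2806) = 1.0000. V = [p*·-45.9274 + (1−p*)·-70.1094]/1.15 = -43.0034. B = V − Δ·S = -93.3826.
(2,1): S=83.0576. Δ = (V_up−V_dn)/(S_up−S_dn) = (-6.0597−-45.9274)/(101.3303−61.4626) = 1.0000. V = [p*·-6.0597 + (1−p*)·-45.9274]/1.15 = -10.3250. B = V − Δ·S = -93.3826.
(2,2): S=136.9328. Δ = (V_up−V_dn)/(S_up−S_dn) = (59.6680−-6.0597)/(167.0580−101.3303) = 1.0000. V = [p*·59.6680 + (1−p*)·-6.0597]/1.15 = 43.5502. B = V − Δ·S = -93.3826.
(1,0): S=68.0800. Δ = (V_up−V_dn)/(S_up−S_dn) = (-10.3250−-43.0034)/(83.0576−50.3792) = 1.0000. V = [p*·-10.3250 + (1−p*)·-43.0034]/1.15 = -13.1223. B = V − Δ·S = -81.2023.
(1,1): S=112.2400. Δ = (V_up−V_dn)/(S_up−S_dn) = (43.5502−-10.3250)/(136.9328−83.0576) = 1.0000. V = [p*·43.5502 + (1−p*)·-10.3250]/1.15 = 31.0377. B = V − Δ·S = -81.2023.
(0,0): S=92.0000. Δ = (V_up−V_dn)/(S_up−S_dn) = (31.0377−-13.1223)/(112.2400−68.0800) = 1.0000. V = [p*·31.0377 + (1−p*)·-13.1223]/1.15 = 21.3893. B = V − Δ·S = -70.6107.
The time-0 hedge costs 21.3893, which is the no-arbitrage price.

(0,0): Delta=1.0000 Bond=-70.6107
(1,0): Delta=1.0000 Bond=-81.2023
(1,1): Delta=1.0000 Bond=-81.2023
(2,0): Delta=1.0000 Bond=-93.3826
(2,1): Delta=1.0000 Bond=-93.3826
(2,2): Delta=1.0000 Bond=-93.3826
V0=21.3893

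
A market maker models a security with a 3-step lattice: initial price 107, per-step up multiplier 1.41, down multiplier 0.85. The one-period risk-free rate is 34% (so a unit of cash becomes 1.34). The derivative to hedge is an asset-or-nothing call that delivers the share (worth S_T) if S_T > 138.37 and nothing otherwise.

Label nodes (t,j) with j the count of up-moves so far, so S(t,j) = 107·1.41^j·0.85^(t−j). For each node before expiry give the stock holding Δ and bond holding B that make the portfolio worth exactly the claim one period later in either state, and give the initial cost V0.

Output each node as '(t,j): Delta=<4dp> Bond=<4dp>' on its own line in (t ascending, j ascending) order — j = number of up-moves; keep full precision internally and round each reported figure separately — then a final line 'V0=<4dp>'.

Since d<R<u, set p* = (R−d)/(u−d) = 0.8750; price each node as the discounted p*-expectation of its children.
At expiry t=3: V(3,0)=0.0000, V(3,1)=0.0000, V(3,2)=180.8177, V(3,3)=299.9446
  t=2,j=0: stock 77.3075 → up 109.0036 (V=0.0000), down 65.7114 (V=0.0000). Price 0.0000; hedge Δ=0.0000, bond B=0.0000.
  t=2,j=1: stock 128.2395 → up 180.8177 (V=180.8177), down 109.0036 (V=0.0000). Price 118.0713; hedge Δ=2.5179, bond B=-204.8175.
  t=2,j=2: stock 212.7267 → up 299.9446 (V=299.9446), down 180.8177 (V=180.8177). Price 212.7267; hedge Δ=1.0000, bond B=0.0000.
  t=1,j=0: stock 90.9500 → up 128.2395 (V=118.0713), down 77.3075 (V=0.0000). Price 77.0988; hedge Δ=2.3182, bond B=-133.7428.
  t=1,j=1: stock 150.8700 → up 212.7267 (V=212.7267), down 128.2395 (V=118.0713). Price 149.9215; hedge Δ=1.1204, bond B=-19.1061.
  t=0,j=0: stock 107.0000 → up 150.8700 (V=149.9215), down 90.9500 (V=77.0988). Price 105.0885; hedge Δ=1.2153, bond B=-24.9520.
The time-0 hedge costs 105.0885, which is the no-arbitrage price.

(0,0): Delta=1.2153 Bond=-24.9520
(1,0): Delta=2.3182 Bond=-133.7428
(1,1): Delta=1.1204 Bond=-19.1061
(2,0): Delta=0.0000 Bond=0.0000
(2,1): Delta=2.5179 Bond=-204.8175
(2,2): Delta=1.0000 Bond=0.0000
V0=105.0885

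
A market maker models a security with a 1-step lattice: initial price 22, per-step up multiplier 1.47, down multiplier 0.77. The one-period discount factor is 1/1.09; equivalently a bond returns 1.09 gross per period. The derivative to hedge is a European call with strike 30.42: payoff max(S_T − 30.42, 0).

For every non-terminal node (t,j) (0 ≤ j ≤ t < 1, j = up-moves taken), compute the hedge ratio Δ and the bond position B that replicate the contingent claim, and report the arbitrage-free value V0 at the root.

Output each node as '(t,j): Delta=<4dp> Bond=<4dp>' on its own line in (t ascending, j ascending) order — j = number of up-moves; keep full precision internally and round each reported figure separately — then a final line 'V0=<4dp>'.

The replicating-portfolio and risk-neutral prices coincide; use p* = (1.09−0.77)/(1.47−0.77) = 0.4571 for the latter.
Payoff layer (t=1): V(1,0)=0.0000, V(1,1)=1.9200
  t=0,j=0: stock 22.0000 → up 32.3400 (V=1.9200), down 16.9400 (V=0.0000). Price 0.8052; hedge Δ=0.1247, bond B=-1.9376.
The time-0 hedge costs 0.8052, which is the no-arbitrage price.

(0,0): Delta=0.1247 Bond=-1.9376
V0=0.8052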